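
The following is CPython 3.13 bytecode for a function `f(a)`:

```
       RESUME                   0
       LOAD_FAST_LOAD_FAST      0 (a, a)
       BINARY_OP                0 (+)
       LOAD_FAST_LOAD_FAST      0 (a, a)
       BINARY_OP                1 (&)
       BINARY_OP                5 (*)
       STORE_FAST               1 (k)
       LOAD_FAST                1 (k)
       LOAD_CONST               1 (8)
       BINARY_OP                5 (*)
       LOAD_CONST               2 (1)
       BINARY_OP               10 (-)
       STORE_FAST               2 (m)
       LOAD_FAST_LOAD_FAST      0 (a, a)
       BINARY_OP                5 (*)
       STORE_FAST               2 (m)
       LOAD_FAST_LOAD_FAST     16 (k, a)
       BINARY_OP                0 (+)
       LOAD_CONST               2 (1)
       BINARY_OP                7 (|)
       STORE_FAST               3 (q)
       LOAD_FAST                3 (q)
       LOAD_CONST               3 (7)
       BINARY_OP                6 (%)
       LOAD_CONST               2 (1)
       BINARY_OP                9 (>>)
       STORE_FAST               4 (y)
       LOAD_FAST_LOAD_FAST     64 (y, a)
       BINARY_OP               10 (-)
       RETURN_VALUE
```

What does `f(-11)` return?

LOAD_FAST_LOAD_FAST a,a → push -11,-11. Stack: [-11, -11]
BINARY_OP + → -11 + -11 = -22. Stack: [-22]
LOAD_FAST_LOAD_FAST a,a → push -11,-11. Stack: [-22, -11, -11]
BINARY_OP & → -11 & -11 = -11. Stack: [-22, -11]
BINARY_OP * → -22 * -11 = 242. Stack: [242]
STORE_FAST k → k=242. Stack: []
LOAD_FAST k → push 242. Stack: [242]
LOAD_CONST → push 8. Stack: [242, 8]
BINARY_OP * → 242 * 8 = 1936. Stack: [1936]
LOAD_CONST → push 1. Stack: [1936, 1]
BINARY_OP - → 1936 - 1 = 1935. Stack: [1935]
STORE_FAST m → m=1935. Stack: []
LOAD_FAST_LOAD_FAST a,a → push -11,-11. Stack: [-11, -11]
BINARY_OP * → -11 * -11 = 121. Stack: [121]
STORE_FAST m → m=121. Stack: []
LOAD_FAST_LOAD_FAST k,a → push 242,-11. Stack: [242, -11]
BINARY_OP + → 242 + -11 = 231. Stack: [231]
LOAD_CONST → push 1. Stack: [231, 1]
BINARY_OP | → 231 | 1 = 231. Stack: [231]
STORE_FAST q → q=231. Stack: []
LOAD_FAST q → push 231. Stack: [231]
LOAD_CONST → push 7. Stack: [231, 7]
BINARY_OP % → 231 % 7 = 0. Stack: [0]
LOAD_CONST → push 1. Stack: [0, 1]
BINARY_OP >> → 0 >> 1 = 0. Stack: [0]
STORE_FAST y → y=0. Stack: []
LOAD_FAST_LOAD_FAST y,a → push 0,-11. Stack: [0, -11]
BINARY_OP - → 0 - -11 = 11. Stack: [11]
RETURN_VALUE → return 11.

11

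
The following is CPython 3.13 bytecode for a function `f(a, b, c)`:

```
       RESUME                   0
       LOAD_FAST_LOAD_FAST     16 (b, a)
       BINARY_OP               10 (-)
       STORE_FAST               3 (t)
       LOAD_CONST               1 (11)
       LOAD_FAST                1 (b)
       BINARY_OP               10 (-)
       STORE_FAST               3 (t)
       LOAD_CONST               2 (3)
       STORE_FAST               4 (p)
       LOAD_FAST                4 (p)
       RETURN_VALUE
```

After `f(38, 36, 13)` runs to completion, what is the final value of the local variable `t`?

LOAD_FAST_LOAD_FAST b,a → push 36,38. Stack: [36, 38]
BINARY_OP - → 36 - 38 = -2. Stack: [-2]
STORE_FAST t → t=-2. Stack: []
LOAD_CONST → push 11. Stack: [11]
LOAD_FAST b → push 36. Stack: [11, 36]
BINARY_OP - → 11 - 36 = -25. Stack: [-25]
STORE_FAST t → t=-25. Stack: []
LOAD_CONST → push 3. Stack: [3]
STORE_FAST p → p=3. Stack: []
LOAD_FAST p → push 3. Stack: [3]
RETURN_VALUE → return 3.

-25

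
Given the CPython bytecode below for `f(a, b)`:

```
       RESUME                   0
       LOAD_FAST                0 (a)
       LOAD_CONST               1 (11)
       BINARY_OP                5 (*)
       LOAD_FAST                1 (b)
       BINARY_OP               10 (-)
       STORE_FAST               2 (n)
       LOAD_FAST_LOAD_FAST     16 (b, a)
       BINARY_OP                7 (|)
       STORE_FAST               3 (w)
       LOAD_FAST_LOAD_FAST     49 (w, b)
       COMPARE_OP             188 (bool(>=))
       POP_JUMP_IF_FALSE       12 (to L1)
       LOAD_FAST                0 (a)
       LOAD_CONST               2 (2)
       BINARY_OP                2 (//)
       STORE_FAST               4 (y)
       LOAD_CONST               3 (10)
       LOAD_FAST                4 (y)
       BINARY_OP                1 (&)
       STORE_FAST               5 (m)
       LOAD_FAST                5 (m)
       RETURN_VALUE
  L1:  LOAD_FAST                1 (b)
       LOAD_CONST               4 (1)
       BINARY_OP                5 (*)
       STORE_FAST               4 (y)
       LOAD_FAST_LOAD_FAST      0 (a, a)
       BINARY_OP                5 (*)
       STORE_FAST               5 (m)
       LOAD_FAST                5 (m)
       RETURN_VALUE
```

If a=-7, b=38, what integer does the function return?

LOAD_FAST a → push -7. Stack: [-7]
LOAD_CONST → push 11. Stack: [-7, 11]
BINARY_OP * → -7 * 11 = -77. Stack: [-77]
LOAD_FAST b → push 38. Stack: [-77, 38]
BINARY_OP - → -77 - 38 = -115. Stack: [-115]
STORE_FAST n → n=-115. Stack: []
LOAD_FAST_LOAD_FAST b,a → push 38,-7. Stack: [38, -7]
BINARY_OP | → 38 | -7 = -1. Stack: [-1]
STORE_FAST w → w=-1. Stack: []
LOAD_FAST_LOAD_FAST w,b → push -1,38. Stack: [-1, 38]
COMPARE_OP bool(>=) → -1 vs 38 = False. Stack: [False]
POP_JUMP_IF_FALSE → pop False; jump. Stack: []
LOAD_FAST b → push 38. Stack: [38]
LOAD_CONST → push 1. Stack: [38, 1]
BINARY_OP * → 38 * 1 = 38. Stack: [38]
STORE_FAST y → y=38. Stack: []
LOAD_FAST_LOAD_FAST a,a → push -7,-7. Stack: [-7, -7]
BINARY_OP * → -7 * -7 = 49. Stack: [49]
STORE_FAST m → m=49. Stack: []
LOAD_FAST m → push 49. Stack: [49]
RETURN_VALUE → return 49.

49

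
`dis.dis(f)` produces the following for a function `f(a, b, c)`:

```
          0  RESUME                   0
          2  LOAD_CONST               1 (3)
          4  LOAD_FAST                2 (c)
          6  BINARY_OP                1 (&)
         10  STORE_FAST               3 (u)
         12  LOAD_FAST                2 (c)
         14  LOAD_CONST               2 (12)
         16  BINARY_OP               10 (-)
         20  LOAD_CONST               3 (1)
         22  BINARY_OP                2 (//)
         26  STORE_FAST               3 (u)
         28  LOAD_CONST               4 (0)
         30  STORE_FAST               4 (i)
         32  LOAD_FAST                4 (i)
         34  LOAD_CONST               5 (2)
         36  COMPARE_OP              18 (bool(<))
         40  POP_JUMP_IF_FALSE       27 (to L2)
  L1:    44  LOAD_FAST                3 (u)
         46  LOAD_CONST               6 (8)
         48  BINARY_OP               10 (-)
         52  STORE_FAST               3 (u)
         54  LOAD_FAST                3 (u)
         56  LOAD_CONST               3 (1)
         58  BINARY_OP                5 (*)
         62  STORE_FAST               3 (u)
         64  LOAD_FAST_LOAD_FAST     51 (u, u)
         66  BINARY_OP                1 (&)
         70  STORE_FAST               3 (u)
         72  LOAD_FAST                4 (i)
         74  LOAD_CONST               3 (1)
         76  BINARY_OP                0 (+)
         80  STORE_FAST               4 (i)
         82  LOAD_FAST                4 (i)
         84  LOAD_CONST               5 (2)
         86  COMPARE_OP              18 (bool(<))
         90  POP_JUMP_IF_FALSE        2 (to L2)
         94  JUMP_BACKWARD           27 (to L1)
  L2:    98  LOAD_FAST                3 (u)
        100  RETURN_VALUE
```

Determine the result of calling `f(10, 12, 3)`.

-25

LOAD_CONST → push 3. Stack: [3]
LOAD_FAST c → push 3. Stack: [3, 3]
BINARY_OP & → 3 & 3 = 3. Stack: [3]
STORE_FAST u → u=3. Stack: []
LOAD_FAST c → push 3. Stack: [3]
LOAD_CONST → push 12. Stack: [3, 12]
BINARY_OP - → 3 - 12 = -9. Stack: [-9]
LOAD_CONST → push 1. Stack: [-9, 1]
BINARY_OP // → -9 // 1 = -9. Stack: [-9]
STORE_FAST u → u=-9. Stack: []
LOAD_CONST → push 0. Stack: [0]
STORE_FAST i → i=0. Stack: []
LOAD_FAST i → push 0. Stack: [0]
LOAD_CONST → push 2. Stack: [0, 2]
COMPARE_OP bool(<) → 0 vs 2 = True. Stack: [True]
POP_JUMP_IF_FALSE → pop True; no jump. Stack: []
LOAD_FAST u → push -9. Stack: [-9]
LOAD_CONST → push 8. Stack: [-9, 8]
BINARY_OP - → -9 - 8 = -17. Stack: [-17]
STORE_FAST u → u=-17. Stack: []
LOAD_FAST u → push -17. Stack: [-17]
LOAD_CONST → push 1. Stack: [-17, 1]
BINARY_OP * → -17 * 1 = -17. Stack: [-17]
STORE_FAST u → u=-17. Stack: []
LOAD_FAST_LOAD_FAST u,u → push -17,-17. Stack: [-17, -17]
BINARY_OP & → -17 & -17 = -17. Stack: [-17]
STORE_FAST u → u=-17. Stack: []
LOAD_FAST i → push 0. Stack: [0]
LOAD_CONST → push 1. Stack: [0, 1]
BINARY_OP + → 0 + 1 = 1. Stack: [1]
STORE_FAST i → i=1. Stack: []
LOAD_FAST i → push 1. Stack: [1]
LOAD_CONST → push 2. Stack: [1, 2]
COMPARE_OP bool(<) → 1 vs 2 = True. Stack: [True]
POP_JUMP_IF_FALSE → pop True; no jump. Stack: []
LOAD_FAST u → push -17. Stack: [-17]
LOAD_CONST → push 8. Stack: [-17, 8]
BINARY_OP - → -17 - 8 = -25. Stack: [-25]
STORE_FAST u → u=-25. Stack: []
LOAD_FAST u → push -25. Stack: [-25]
LOAD_CONST → push 1. Stack: [-25, 1]
BINARY_OP * → -25 * 1 = -25. Stack: [-25]
STORE_FAST u → u=-25. Stack: []
LOAD_FAST_LOAD_FAST u,u → push -25,-25. Stack: [-25, -25]
BINARY_OP & → -25 & -25 = -25. Stack: [-25]
STORE_FAST u → u=-25. Stack: []
LOAD_FAST i → push 1. Stack: [1]
LOAD_CONST → push 1. Stack: [1, 1]
BINARY_OP + → 1 + 1 = 2. Stack: [2]
STORE_FAST i → i=2. Stack: []
LOAD_FAST i → push 2. Stack: [2]
LOAD_CONST → push 2. Stack: [2, 2]
COMPARE_OP bool(<) → 2 vs 2 = False. Stack: [False]
POP_JUMP_IF_FALSE → pop False; jump. Stack: []
LOAD_FAST u → push -25. Stack: [-25]
RETURN_VALUE → return -25.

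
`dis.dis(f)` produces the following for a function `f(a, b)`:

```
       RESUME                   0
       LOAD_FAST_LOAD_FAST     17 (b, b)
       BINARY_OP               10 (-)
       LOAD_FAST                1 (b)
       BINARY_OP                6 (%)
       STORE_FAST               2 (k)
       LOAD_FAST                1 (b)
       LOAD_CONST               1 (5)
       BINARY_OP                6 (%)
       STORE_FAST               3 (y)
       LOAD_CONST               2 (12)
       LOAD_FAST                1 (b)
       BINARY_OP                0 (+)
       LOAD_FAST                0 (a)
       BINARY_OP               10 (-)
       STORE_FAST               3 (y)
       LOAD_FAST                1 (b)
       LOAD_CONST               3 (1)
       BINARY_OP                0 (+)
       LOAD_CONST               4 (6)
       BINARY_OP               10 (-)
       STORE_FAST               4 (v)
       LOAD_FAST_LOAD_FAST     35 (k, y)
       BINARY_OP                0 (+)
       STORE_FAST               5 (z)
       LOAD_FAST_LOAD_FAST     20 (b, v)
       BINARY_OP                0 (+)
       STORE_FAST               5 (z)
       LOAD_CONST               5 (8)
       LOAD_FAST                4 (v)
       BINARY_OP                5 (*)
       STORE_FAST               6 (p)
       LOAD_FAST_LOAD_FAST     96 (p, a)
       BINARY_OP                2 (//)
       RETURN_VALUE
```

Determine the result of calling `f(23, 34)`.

10

LOAD_FAST_LOAD_FAST b,b → push 34,34. Stack: [34, 34]
BINARY_OP - → 34 - 34 = 0. Stack: [0]
LOAD_FAST b → push 34. Stack: [0, 34]
BINARY_OP % → 0 % 34 = 0. Stack: [0]
STORE_FAST k → k=0. Stack: []
LOAD_FAST b → push 34. Stack: [34]
LOAD_CONST → push 5. Stack: [34, 5]
BINARY_OP % → 34 % 5 = 4. Stack: [4]
STORE_FAST y → y=4. Stack: []
LOAD_CONST → push 12. Stack: [12]
LOAD_FAST b → push 34. Stack: [12, 34]
BINARY_OP + → 12 + 34 = 46. Stack: [46]
LOAD_FAST a → push 23. Stack: [46, 23]
BINARY_OP - → 46 - 23 = 23. Stack: [23]
STORE_FAST y → y=23. Stack: []
LOAD_FAST b → push 34. Stack: [34]
LOAD_CONST → push 1. Stack: [34, 1]
BINARY_OP + → 34 + 1 = 35. Stack: [35]
LOAD_CONST → push 6. Stack: [35, 6]
BINARY_OP - → 35 - 6 = 29. Stack: [29]
STORE_FAST v → v=29. Stack: []
LOAD_FAST_LOAD_FAST k,y → push 0,23. Stack: [0, 23]
BINARY_OP + → 0 + 23 = 23. Stack: [23]
STORE_FAST z → z=23. Stack: []
LOAD_FAST_LOAD_FAST b,v → push 34,29. Stack: [34, 29]
BINARY_OP + → 34 + 29 = 63. Stack: [63]
STORE_FAST z → z=63. Stack: []
LOAD_CONST → push 8. Stack: [8]
LOAD_FAST v → push 29. Stack: [8, 29]
BINARY_OP * → 8 * 29 = 232. Stack: [232]
STORE_FAST p → p=232. Stack: []
LOAD_FAST_LOAD_FAST p,a → push 232,23. Stack: [232, 23]
BINARY_OP // → 232 // 23 = 10. Stack: [10]
RETURN_VALUE → return 10.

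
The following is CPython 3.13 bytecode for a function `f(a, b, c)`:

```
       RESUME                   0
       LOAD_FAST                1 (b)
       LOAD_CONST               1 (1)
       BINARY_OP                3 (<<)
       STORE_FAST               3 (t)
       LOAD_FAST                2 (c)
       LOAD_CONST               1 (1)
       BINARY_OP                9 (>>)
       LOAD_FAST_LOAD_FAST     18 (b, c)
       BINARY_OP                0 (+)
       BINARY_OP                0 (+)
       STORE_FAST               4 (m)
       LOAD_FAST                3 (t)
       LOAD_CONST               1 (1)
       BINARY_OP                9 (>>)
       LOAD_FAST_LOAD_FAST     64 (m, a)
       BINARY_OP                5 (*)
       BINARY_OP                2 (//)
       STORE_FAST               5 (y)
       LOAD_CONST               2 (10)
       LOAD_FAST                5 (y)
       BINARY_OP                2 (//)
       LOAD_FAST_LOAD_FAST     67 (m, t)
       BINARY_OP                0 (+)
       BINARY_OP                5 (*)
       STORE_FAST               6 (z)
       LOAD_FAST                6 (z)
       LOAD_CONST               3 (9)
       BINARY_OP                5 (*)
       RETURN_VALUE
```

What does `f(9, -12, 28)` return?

LOAD_FAST b → push -12. Stack: [-12]
LOAD_CONST → push 1. Stack: [-12, 1]
BINARY_OP << → -12 << 1 = -24. Stack: [-24]
STORE_FAST t → t=-24. Stack: []
LOAD_FAST c → push 28. Stack: [28]
LOAD_CONST → push 1. Stack: [28, 1]
BINARY_OP >> → 28 >> 1 = 14. Stack: [14]
LOAD_FAST_LOAD_FAST b,c → push -12,28. Stack: [14, -12, 28]
BINARY_OP + → -12 + 28 = 16. Stack: [14, 16]
BINARY_OP + → 14 + 16 = 30. Stack: [30]
STORE_FAST m → m=30. Stack: []
LOAD_FAST t → push -24. Stack: [-24]
LOAD_CONST → push 1. Stack: [-24, 1]
BINARY_OP >> → -24 >> 1 = -12. Stack: [-12]
LOAD_FAST_LOAD_FAST m,a → push 30,9. Stack: [-12, 30, 9]
BINARY_OP * → 30 * 9 = 270. Stack: [-12, 270]
BINARY_OP // → -12 // 270 = -1. Stack: [-1]
STORE_FAST y → y=-1. Stack: []
LOAD_CONST → push 10. Stack: [10]
LOAD_FAST y → push -1. Stack: [10, -1]
BINARY_OP // → 10 // -1 = -10. Stack: [-10]
LOAD_FAST_LOAD_FAST m,t → push 30,-24. Stack: [-10, 30, -24]
BINARY_OP + → 30 + -24 = 6. Stack: [-10, 6]
BINARY_OP * → -10 * 6 = -60. Stack: [-60]
STORE_FAST z → z=-60. Stack: []
LOAD_FAST z → push -60. Stack: [-60]
LOAD_CONST → push 9. Stack: [-60, 9]
BINARY_OP * → -60 * 9 = -540. Stack: [-540]
RETURN_VALUE → return -540.

-540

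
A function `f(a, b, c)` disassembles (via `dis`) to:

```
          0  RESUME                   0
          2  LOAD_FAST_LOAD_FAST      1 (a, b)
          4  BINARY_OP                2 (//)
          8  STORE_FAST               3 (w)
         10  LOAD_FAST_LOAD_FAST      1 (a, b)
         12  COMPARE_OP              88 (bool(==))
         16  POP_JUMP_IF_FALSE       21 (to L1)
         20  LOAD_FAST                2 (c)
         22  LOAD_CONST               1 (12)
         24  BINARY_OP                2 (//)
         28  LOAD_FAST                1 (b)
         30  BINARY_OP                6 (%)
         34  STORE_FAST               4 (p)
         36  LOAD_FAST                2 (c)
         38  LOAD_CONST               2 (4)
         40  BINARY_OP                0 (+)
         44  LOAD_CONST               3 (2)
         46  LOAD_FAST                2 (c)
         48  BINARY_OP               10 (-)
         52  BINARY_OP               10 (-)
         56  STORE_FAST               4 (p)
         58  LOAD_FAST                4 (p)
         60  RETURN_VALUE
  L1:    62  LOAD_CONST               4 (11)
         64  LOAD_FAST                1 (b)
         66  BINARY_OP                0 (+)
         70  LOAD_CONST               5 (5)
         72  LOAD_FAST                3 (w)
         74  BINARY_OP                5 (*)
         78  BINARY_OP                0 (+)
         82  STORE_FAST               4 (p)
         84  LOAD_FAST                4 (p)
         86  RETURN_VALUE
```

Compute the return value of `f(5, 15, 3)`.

LOAD_FAST_LOAD_FAST a,b → push 5,15. Stack: [5, 15]
BINARY_OP // → 5 // 15 = 0. Stack: [0]
STORE_FAST w → w=0. Stack: []
LOAD_FAST_LOAD_FAST a,b → push 5,15. Stack: [5, 15]
COMPARE_OP bool(==) → 5 vs 15 = False. Stack: [False]
POP_JUMP_IF_FALSE → pop False; jump. Stack: []
LOAD_CONST → push 11. Stack: [11]
LOAD_FAST b → push 15. Stack: [11, 15]
BINARY_OP + → 11 + 15 = 26. Stack: [26]
LOAD_CONST → push 5. Stack: [26, 5]
LOAD_FAST w → push 0. Stack: [26, 5, 0]
BINARY_OP * → 5 * 0 = 0. Stack: [26, 0]
BINARY_OP + → 26 + 0 = 26. Stack: [26]
STORE_FAST p → p=26. Stack: []
LOAD_FAST p → push 26. Stack: [26]
RETURN_VALUE → return 26.

26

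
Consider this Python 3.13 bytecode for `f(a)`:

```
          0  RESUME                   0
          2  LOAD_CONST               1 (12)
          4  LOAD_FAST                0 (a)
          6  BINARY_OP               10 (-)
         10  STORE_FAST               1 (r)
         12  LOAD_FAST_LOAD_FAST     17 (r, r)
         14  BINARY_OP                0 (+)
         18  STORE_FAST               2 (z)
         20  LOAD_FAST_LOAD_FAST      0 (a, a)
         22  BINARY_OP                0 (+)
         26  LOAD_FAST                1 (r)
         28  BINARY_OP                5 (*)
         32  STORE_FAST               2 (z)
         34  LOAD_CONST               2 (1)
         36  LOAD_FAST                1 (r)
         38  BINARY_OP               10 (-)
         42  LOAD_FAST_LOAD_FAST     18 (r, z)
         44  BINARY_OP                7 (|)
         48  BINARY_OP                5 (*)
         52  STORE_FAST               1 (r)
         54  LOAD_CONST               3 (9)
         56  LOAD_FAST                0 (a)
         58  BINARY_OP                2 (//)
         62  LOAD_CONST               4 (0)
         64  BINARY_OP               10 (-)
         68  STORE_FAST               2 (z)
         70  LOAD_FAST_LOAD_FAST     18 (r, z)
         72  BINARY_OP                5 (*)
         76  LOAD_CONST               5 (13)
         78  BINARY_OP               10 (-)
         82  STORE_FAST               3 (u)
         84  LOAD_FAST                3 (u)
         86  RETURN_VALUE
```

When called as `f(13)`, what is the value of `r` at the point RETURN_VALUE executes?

-2

LOAD_CONST → push 12. Stack: [12]
LOAD_FAST a → push 13. Stack: [12, 13]
BINARY_OP - → 12 - 13 = -1. Stack: [-1]
STORE_FAST r → r=-1. Stack: []
LOAD_FAST_LOAD_FAST r,r → push -1,-1. Stack: [-1, -1]
BINARY_OP + → -1 + -1 = -2. Stack: [-2]
STORE_FAST z → z=-2. Stack: []
LOAD_FAST_LOAD_FAST a,a → push 13,13. Stack: [13, 13]
BINARY_OP + → 13 + 13 = 26. Stack: [26]
LOAD_FAST r → push -1. Stack: [26, -1]
BINARY_OP * → 26 * -1 = -26. Stack: [-26]
STORE_FAST z → z=-26. Stack: []
LOAD_CONST → push 1. Stack: [1]
LOAD_FAST r → push -1. Stack: [1, -1]
BINARY_OP - → 1 - -1 = 2. Stack: [2]
LOAD_FAST_LOAD_FAST r,z → push -1,-26. Stack: [2, -1, -26]
BINARY_OP | → -1 | -26 = -1. Stack: [2, -1]
BINARY_OP * → 2 * -1 = -2. Stack: [-2]
STORE_FAST r → r=-2. Stack: []
LOAD_CONST → push 9. Stack: [9]
LOAD_FAST a → push 13. Stack: [9, 13]
BINARY_OP // → 9 // 13 = 0. Stack: [0]
LOAD_CONST → push 0. Stack: [0, 0]
BINARY_OP - → 0 - 0 = 0. Stack: [0]
STORE_FAST z → z=0. Stack: []
LOAD_FAST_LOAD_FAST r,z → push -2,0. Stack: [-2, 0]
BINARY_OP * → -2 * 0 = 0. Stack: [0]
LOAD_CONST → push 13. Stack: [0, 13]
BINARY_OP - → 0 - 13 = -13. Stack: [-13]
STORE_FAST u → u=-13. Stack: []
LOAD_FAST u → push -13. Stack: [-13]
RETURN_VALUE → return -13.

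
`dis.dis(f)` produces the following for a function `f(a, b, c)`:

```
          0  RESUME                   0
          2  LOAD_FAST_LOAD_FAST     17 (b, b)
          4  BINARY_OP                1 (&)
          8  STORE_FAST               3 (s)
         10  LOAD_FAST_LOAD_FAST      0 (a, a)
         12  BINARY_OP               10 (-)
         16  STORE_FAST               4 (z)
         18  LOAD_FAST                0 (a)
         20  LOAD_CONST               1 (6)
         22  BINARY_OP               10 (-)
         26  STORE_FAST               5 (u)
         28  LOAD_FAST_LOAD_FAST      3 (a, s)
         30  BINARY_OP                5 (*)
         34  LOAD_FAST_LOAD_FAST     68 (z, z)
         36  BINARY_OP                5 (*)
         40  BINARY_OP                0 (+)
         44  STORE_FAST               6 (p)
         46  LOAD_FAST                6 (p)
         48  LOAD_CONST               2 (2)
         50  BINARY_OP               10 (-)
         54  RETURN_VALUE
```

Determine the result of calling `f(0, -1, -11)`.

LOAD_FAST_LOAD_FAST b,b → push -1,-1. Stack: [-1, -1]
BINARY_OP & → -1 & -1 = -1. Stack: [-1]
STORE_FAST s → s=-1. Stack: []
LOAD_FAST_LOAD_FAST a,a → push 0,0. Stack: [0, 0]
BINARY_OP - → 0 - 0 = 0. Stack: [0]
STORE_FAST z → z=0. Stack: []
LOAD_FAST a → push 0. Stack: [0]
LOAD_CONST → push 6. Stack: [0, 6]
BINARY_OP - → 0 - 6 = -6. Stack: [-6]
STORE_FAST u → u=-6. Stack: []
LOAD_FAST_LOAD_FAST a,s → push 0,-1. Stack: [0, -1]
BINARY_OP * → 0 * -1 = 0. Stack: [0]
LOAD_FAST_LOAD_FAST z,z → push 0,0. Stack: [0, 0, 0]
BINARY_OP * → 0 * 0 = 0. Stack: [0, 0]
BINARY_OP + → 0 + 0 = 0. Stack: [0]
STORE_FAST p → p=0. Stack: []
LOAD_FAST p → push 0. Stack: [0]
LOAD_CONST → push 2. Stack: [0, 2]
BINARY_OP - → 0 - 2 = -2. Stack: [-2]
RETURN_VALUE → return -2.

-2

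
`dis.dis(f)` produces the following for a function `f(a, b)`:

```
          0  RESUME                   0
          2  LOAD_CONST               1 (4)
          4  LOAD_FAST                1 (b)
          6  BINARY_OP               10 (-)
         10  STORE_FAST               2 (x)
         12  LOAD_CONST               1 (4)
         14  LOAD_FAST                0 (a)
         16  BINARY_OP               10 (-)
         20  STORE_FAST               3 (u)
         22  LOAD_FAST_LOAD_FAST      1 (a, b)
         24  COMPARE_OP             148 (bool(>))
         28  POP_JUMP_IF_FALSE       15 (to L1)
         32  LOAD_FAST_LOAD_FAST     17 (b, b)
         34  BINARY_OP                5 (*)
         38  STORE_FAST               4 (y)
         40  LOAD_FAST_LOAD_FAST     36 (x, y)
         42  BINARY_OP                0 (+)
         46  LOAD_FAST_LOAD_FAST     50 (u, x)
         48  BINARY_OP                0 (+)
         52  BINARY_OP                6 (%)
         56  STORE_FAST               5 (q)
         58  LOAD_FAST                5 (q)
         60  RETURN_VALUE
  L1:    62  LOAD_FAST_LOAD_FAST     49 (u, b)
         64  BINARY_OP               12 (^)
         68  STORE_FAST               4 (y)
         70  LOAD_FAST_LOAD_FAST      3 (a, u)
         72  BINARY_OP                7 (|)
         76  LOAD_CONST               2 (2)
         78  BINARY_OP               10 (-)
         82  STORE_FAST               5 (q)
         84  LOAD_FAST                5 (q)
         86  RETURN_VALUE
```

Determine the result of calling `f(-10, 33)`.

-4

LOAD_CONST → push 4. Stack: [4]
LOAD_FAST b → push 33. Stack: [4, 33]
BINARY_OP - → 4 - 33 = -29. Stack: [-29]
STORE_FAST x → x=-29. Stack: []
LOAD_CONST → push 4. Stack: [4]
LOAD_FAST a → push -10. Stack: [4, -10]
BINARY_OP - → 4 - -10 = 14. Stack: [14]
STORE_FAST u → u=14. Stack: []
LOAD_FAST_LOAD_FAST a,b → push -10,33. Stack: [-10, 33]
COMPARE_OP bool(>) → -10 vs 33 = False. Stack: [False]
POP_JUMP_IF_FALSE → pop False; jump. Stack: []
LOAD_FAST_LOAD_FAST u,b → push 14,33. Stack: [14, 33]
BINARY_OP ^ → 14 ^ 33 = 47. Stack: [47]
STORE_FAST y → y=47. Stack: []
LOAD_FAST_LOAD_FAST a,u → push -10,14. Stack: [-10, 14]
BINARY_OP | → -10 | 14 = -2. Stack: [-2]
LOAD_CONST → push 2. Stack: [-2, 2]
BINARY_OP - → -2 - 2 = -4. Stack: [-4]
STORE_FAST q → q=-4. Stack: []
LOAD_FAST q → push -4. Stack: [-4]
RETURN_VALUE → return -4.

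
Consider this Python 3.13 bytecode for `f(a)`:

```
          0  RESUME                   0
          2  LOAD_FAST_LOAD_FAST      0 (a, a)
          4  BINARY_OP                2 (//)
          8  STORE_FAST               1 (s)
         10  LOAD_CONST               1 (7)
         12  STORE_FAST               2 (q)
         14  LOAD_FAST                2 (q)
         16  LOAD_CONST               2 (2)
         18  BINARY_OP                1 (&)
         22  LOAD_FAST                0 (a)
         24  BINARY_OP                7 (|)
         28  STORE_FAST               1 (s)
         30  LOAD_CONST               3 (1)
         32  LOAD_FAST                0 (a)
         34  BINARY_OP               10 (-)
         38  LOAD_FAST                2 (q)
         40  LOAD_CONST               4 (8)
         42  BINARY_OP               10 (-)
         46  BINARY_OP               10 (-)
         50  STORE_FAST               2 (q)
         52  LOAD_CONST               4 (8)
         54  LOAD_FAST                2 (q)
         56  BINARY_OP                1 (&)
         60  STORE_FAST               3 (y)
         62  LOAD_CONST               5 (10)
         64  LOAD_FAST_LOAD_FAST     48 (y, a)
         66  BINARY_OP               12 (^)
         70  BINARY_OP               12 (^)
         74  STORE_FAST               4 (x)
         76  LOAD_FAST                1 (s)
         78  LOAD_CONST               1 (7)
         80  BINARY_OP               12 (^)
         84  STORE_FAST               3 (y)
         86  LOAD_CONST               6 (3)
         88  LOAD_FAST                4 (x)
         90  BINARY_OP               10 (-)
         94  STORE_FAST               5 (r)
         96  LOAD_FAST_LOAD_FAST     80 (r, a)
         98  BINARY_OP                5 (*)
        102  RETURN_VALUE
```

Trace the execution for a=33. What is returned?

-1320

LOAD_FAST_LOAD_FAST a,a → push 33,33. Stack: [33, 33]
BINARY_OP // → 33 // 33 = 1. Stack: [1]
STORE_FAST s → s=1. Stack: []
LOAD_CONST → push 7. Stack: [7]
STORE_FAST q → q=7. Stack: []
LOAD_FAST q → push 7. Stack: [7]
LOAD_CONST → push 2. Stack: [7, 2]
BINARY_OP & → 7 & 2 = 2. Stack: [2]
LOAD_FAST a → push 33. Stack: [2, 33]
BINARY_OP | → 2 | 33 = 35. Stack: [35]
STORE_FAST s → s=35. Stack: []
LOAD_CONST → push 1. Stack: [1]
LOAD_FAST a → push 33. Stack: [1, 33]
BINARY_OP - → 1 - 33 = -32. Stack: [-32]
LOAD_FAST q → push 7. Stack: [-32, 7]
LOAD_CONST → push 8. Stack: [-32, 7, 8]
BINARY_OP - → 7 - 8 = -1. Stack: [-32, -1]
BINARY_OP - → -32 - -1 = -31. Stack: [-31]
STORE_FAST q → q=-31. Stack: []
LOAD_CONST → push 8. Stack: [8]
LOAD_FAST q → push -31. Stack: [8, -31]
BINARY_OP & → 8 & -31 = 0. Stack: [0]
STORE_FAST y → y=0. Stack: []
LOAD_CONST → push 10. Stack: [10]
LOAD_FAST_LOAD_FAST y,a → push 0,33. Stack: [10, 0, 33]
BINARY_OP ^ → 0 ^ 33 = 33. Stack: [10, 33]
BINARY_OP ^ → 10 ^ 33 = 43. Stack: [43]
STORE_FAST x → x=43. Stack: []
LOAD_FAST s → push 35. Stack: [35]
LOAD_CONST → push 7. Stack: [35, 7]
BINARY_OP ^ → 35 ^ 7 = 36. Stack: [36]
STORE_FAST y → y=36. Stack: []
LOAD_CONST → push 3. Stack: [3]
LOAD_FAST x → push 43. Stack: [3, 43]
BINARY_OP - → 3 - 43 = -40. Stack: [-40]
STORE_FAST r → r=-40. Stack: []
LOAD_FAST_LOAD_FAST r,a → push -40,33. Stack: [-40, 33]
BINARY_OP * → -40 * 33 = -1320. Stack: [-1320]
RETURN_VALUE → return -1320.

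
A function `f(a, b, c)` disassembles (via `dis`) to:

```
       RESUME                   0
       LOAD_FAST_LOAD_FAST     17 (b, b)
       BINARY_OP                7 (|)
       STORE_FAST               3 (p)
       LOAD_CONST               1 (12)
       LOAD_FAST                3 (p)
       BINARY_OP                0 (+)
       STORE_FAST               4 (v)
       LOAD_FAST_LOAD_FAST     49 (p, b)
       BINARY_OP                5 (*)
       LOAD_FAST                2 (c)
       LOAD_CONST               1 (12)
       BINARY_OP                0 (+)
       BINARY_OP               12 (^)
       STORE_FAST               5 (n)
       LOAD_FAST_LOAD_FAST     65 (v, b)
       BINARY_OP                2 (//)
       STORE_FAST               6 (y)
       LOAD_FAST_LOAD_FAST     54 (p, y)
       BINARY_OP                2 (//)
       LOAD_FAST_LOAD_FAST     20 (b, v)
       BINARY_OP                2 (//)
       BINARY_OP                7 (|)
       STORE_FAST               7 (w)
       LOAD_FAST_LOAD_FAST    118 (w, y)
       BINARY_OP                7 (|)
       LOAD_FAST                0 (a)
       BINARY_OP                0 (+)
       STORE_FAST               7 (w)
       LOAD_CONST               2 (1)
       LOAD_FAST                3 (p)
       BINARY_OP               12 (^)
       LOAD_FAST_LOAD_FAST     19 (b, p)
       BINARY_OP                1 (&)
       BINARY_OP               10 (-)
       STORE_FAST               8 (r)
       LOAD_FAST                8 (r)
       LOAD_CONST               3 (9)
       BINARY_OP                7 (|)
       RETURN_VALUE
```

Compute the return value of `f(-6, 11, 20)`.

-1

LOAD_FAST_LOAD_FAST b,b → push 11,11. Stack: [11, 11]
BINARY_OP | → 11 | 11 = 11. Stack: [11]
STORE_FAST p → p=11. Stack: []
LOAD_CONST → push 12. Stack: [12]
LOAD_FAST p → push 11. Stack: [12, 11]
BINARY_OP + → 12 + 11 = 23. Stack: [23]
STORE_FAST v → v=23. Stack: []
LOAD_FAST_LOAD_FAST p,b → push 11,11. Stack: [11, 11]
BINARY_OP * → 11 * 11 = 121. Stack: [121]
LOAD_FAST c → push 20. Stack: [121, 20]
LOAD_CONST → push 12. Stack: [121, 20, 12]
BINARY_OP + → 20 + 12 = 32. Stack: [121, 32]
BINARY_OP ^ → 121 ^ 32 = 89. Stack: [89]
STORE_FAST n → n=89. Stack: []
LOAD_FAST_LOAD_FAST v,b → push 23,11. Stack: [23, 11]
BINARY_OP // → 23 // 11 = 2. Stack: [2]
STORE_FAST y → y=2. Stack: []
LOAD_FAST_LOAD_FAST p,y → push 11,2. Stack: [11, 2]
BINARY_OP // → 11 // 2 = 5. Stack: [5]
LOAD_FAST_LOAD_FAST b,v → push 11,23. Stack: [5, 11, 23]
BINARY_OP // → 11 // 23 = 0. Stack: [5, 0]
BINARY_OP | → 5 | 0 = 5. Stack: [5]
STORE_FAST w → w=5. Stack: []
LOAD_FAST_LOAD_FAST w,y → push 5,2. Stack: [5, 2]
BINARY_OP | → 5 | 2 = 7. Stack: [7]
LOAD_FAST a → push -6. Stack: [7, -6]
BINARY_OP + → 7 + -6 = 1. Stack: [1]
STORE_FAST w → w=1. Stack: []
LOAD_CONST → push 1. Stack: [1]
LOAD_FAST p → push 11. Stack: [1, 11]
BINARY_OP ^ → 1 ^ 11 = 10. Stack: [10]
LOAD_FAST_LOAD_FAST b,p → push 11,11. Stack: [10, 11, 11]
BINARY_OP & → 11 & 11 = 11. Stack: [10, 11]
BINARY_OP - → 10 - 11 = -1. Stack: [-1]
STORE_FAST r → r=-1. Stack: []
LOAD_FAST r → push -1. Stack: [-1]
LOAD_CONST → push 9. Stack: [-1, 9]
BINARY_OP | → -1 | 9 = -1. Stack: [-1]
RETURN_VALUE → return -1.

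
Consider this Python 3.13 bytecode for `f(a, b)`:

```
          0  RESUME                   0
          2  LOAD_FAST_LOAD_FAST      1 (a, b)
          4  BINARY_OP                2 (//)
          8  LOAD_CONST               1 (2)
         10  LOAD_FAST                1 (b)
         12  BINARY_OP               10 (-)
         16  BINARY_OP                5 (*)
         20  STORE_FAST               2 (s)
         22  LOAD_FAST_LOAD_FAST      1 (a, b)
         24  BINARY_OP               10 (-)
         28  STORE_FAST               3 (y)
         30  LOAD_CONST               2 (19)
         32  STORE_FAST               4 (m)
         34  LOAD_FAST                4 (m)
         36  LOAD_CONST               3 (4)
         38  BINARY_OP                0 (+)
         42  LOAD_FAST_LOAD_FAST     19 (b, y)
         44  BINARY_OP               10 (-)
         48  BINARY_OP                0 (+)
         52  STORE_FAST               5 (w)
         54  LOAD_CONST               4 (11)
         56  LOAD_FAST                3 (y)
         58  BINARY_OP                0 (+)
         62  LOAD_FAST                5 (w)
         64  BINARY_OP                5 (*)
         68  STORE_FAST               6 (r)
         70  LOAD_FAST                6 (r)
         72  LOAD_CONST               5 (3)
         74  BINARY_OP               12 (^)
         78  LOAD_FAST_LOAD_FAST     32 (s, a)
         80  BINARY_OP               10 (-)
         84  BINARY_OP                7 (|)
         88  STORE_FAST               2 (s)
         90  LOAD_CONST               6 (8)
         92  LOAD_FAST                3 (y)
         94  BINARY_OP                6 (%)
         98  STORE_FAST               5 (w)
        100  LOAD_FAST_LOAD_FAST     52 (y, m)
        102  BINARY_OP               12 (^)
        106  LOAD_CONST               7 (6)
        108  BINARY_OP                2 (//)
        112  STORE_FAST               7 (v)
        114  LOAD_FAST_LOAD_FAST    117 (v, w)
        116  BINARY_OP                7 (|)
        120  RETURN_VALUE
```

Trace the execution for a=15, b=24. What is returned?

LOAD_FAST_LOAD_FAST a,b → push 15,24. Stack: [15, 24]
BINARY_OP // → 15 // 24 = 0. Stack: [0]
LOAD_CONST → push 2. Stack: [0, 2]
LOAD_FAST b → push 24. Stack: [0, 2, 24]
BINARY_OP - → 2 - 24 = -22. Stack: [0, -22]
BINARY_OP * → 0 * -22 = 0. Stack: [0]
STORE_FAST s → s=0. Stack: []
LOAD_FAST_LOAD_FAST a,b → push 15,24. Stack: [15, 24]
BINARY_OP - → 15 - 24 = -9. Stack: [-9]
STORE_FAST y → y=-9. Stack: []
LOAD_CONST → push 19. Stack: [19]
STORE_FAST m → m=19. Stack: []
LOAD_FAST m → push 19. Stack: [19]
LOAD_CONST → push 4. Stack: [19, 4]
BINARY_OP + → 19 + 4 = 23. Stack: [23]
LOAD_FAST_LOAD_FAST b,y → push 24,-9. Stack: [23, 24, -9]
BINARY_OP - → 24 - -9 = 33. Stack: [23, 33]
BINARY_OP + → 23 + 33 = 56. Stack: [56]
STORE_FAST w → w=56. Stack: []
LOAD_CONST → push 11. Stack: [11]
LOAD_FAST y → push -9. Stack: [11, -9]
BINARY_OP + → 11 + -9 = 2. Stack: [2]
LOAD_FAST w → push 56. Stack: [2, 56]
BINARY_OP * → 2 * 56 = 112. Stack: [112]
STORE_FAST r → r=112. Stack: []
LOAD_FAST r → push 112. Stack: [112]
LOAD_CONST → push 3. Stack: [112, 3]
BINARY_OP ^ → 112 ^ 3 = 115. Stack: [115]
LOAD_FAST_LOAD_FAST s,a → push 0,15. Stack: [115, 0, 15]
BINARY_OP - → 0 - 15 = -15. Stack: [115, -15]
BINARY_OP | → 115 | -15 = -13. Stack: [-13]
STORE_FAST s → s=-13. Stack: []
LOAD_CONST → push 8. Stack: [8]
LOAD_FAST y → push -9. Stack: [8, -9]
BINARY_OP % → 8 % -9 = -1. Stack: [-1]
STORE_FAST w → w=-1. Stack: []
LOAD_FAST_LOAD_FAST y,m → push -9,19. Stack: [-9, 19]
BINARY_OP ^ → -9 ^ 19 = -28. Stack: [-28]
LOAD_CONST → push 6. Stack: [-28, 6]
BINARY_OP // → -28 // 6 = -5. Stack: [-5]
STORE_FAST v → v=-5. Stack: []
LOAD_FAST_LOAD_FAST v,w → push -5,-1. Stack: [-5, -1]
BINARY_OP | → -5 | -1 = -1. Stack: [-1]
RETURN_VALUE → return -1.

-1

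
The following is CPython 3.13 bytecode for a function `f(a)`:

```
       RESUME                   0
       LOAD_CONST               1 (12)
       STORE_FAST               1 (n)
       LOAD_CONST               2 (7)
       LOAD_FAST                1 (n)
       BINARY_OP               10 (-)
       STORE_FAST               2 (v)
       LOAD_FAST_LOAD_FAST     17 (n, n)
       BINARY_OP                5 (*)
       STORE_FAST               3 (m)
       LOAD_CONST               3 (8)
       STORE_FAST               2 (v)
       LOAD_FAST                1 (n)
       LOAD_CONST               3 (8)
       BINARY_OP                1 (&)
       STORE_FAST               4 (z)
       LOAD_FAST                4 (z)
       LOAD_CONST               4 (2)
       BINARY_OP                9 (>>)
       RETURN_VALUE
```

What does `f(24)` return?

2

LOAD_CONST → push 12. Stack: [12]
STORE_FAST n → n=12. Stack: []
LOAD_CONST → push 7. Stack: [7]
LOAD_FAST n → push 12. Stack: [7, 12]
BINARY_OP - → 7 - 12 = -5. Stack: [-5]
STORE_FAST v → v=-5. Stack: []
LOAD_FAST_LOAD_FAST n,n → push 12,12. Stack: [12, 12]
BINARY_OP * → 12 * 12 = 144. Stack: [144]
STORE_FAST m → m=144. Stack: []
LOAD_CONST → push 8. Stack: [8]
STORE_FAST v → v=8. Stack: []
LOAD_FAST n → push 12. Stack: [12]
LOAD_CONST → push 8. Stack: [12, 8]
BINARY_OP & → 12 & 8 = 8. Stack: [8]
STORE_FAST z → z=8. Stack: []
LOAD_FAST z → push 8. Stack: [8]
LOAD_CONST → push 2. Stack: [8, 2]
BINARY_OP >> → 8 >> 2 = 2. Stack: [2]
RETURN_VALUE → return 2.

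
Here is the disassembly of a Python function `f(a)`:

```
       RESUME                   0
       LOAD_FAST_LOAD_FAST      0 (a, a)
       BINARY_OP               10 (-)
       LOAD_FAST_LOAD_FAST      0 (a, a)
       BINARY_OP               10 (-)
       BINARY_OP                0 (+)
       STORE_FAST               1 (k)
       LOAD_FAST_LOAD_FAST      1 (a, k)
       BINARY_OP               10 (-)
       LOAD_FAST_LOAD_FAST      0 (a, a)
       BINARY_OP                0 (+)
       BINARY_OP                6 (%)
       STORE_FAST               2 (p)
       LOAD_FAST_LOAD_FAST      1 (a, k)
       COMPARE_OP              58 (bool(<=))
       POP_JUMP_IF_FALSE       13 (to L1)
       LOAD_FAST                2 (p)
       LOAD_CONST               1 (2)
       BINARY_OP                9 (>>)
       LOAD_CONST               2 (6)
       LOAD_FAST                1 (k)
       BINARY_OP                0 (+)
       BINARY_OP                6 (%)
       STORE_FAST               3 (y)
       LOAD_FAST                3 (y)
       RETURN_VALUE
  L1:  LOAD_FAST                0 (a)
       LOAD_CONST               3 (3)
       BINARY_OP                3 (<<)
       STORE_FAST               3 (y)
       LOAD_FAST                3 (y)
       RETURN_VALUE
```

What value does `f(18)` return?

144

LOAD_FAST_LOAD_FAST a,a → push 18,18. Stack: [18, 18]
BINARY_OP - → 18 - 18 = 0. Stack: [0]
LOAD_FAST_LOAD_FAST a,a → push 18,18. Stack: [0, 18, 18]
BINARY_OP - → 18 - 18 = 0. Stack: [0, 0]
BINARY_OP + → 0 + 0 = 0. Stack: [0]
STORE_FAST k → k=0. Stack: []
LOAD_FAST_LOAD_FAST a,k → push 18,0. Stack: [18, 0]
BINARY_OP - → 18 - 0 = 18. Stack: [18]
LOAD_FAST_LOAD_FAST a,a → push 18,18. Stack: [18, 18, 18]
BINARY_OP + → 18 + 18 = 36. Stack: [18, 36]
BINARY_OP % → 18 % 36 = 18. Stack: [18]
STORE_FAST p → p=18. Stack: []
LOAD_FAST_LOAD_FAST a,k → push 18,0. Stack: [18, 0]
COMPARE_OP bool(<=) → 18 vs 0 = False. Stack: [False]
POP_JUMP_IF_FALSE → pop False; jump. Stack: []
LOAD_FAST a → push 18. Stack: [18]
LOAD_CONST → push 3. Stack: [18, 3]
BINARY_OP << → 18 << 3 = 144. Stack: [144]
STORE_FAST y → y=144. Stack: []
LOAD_FAST y → push 144. Stack: [144]
RETURN_VALUE → return 144.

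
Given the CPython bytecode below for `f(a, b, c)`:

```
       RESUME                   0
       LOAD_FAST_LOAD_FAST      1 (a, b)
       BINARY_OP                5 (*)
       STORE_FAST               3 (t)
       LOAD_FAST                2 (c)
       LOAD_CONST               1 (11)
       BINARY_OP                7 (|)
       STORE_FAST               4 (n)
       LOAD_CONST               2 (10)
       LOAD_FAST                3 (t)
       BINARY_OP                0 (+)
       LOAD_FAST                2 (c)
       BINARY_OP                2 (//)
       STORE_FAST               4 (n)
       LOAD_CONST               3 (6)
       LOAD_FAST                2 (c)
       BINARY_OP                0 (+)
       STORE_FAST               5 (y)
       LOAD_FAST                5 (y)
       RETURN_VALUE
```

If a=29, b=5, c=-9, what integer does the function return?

LOAD_FAST_LOAD_FAST a,b → push 29,5. Stack: [29, 5]
BINARY_OP * → 29 * 5 = 145. Stack: [145]
STORE_FAST t → t=145. Stack: []
LOAD_FAST c → push -9. Stack: [-9]
LOAD_CONST → push 11. Stack: [-9, 11]
BINARY_OP | → -9 | 11 = -1. Stack: [-1]
STORE_FAST n → n=-1. Stack: []
LOAD_CONST → push 10. Stack: [10]
LOAD_FAST t → push 145. Stack: [10, 145]
BINARY_OP + → 10 + 145 = 155. Stack: [155]
LOAD_FAST c → push -9. Stack: [155, -9]
BINARY_OP // → 155 // -9 = -18. Stack: [-18]
STORE_FAST n → n=-18. Stack: []
LOAD_CONST → push 6. Stack: [6]
LOAD_FAST c → push -9. Stack: [6, -9]
BINARY_OP + → 6 + -9 = -3. Stack: [-3]
STORE_FAST y → y=-3. Stack: []
LOAD_FAST y → push -3. Stack: [-3]
RETURN_VALUE → return -3.

-3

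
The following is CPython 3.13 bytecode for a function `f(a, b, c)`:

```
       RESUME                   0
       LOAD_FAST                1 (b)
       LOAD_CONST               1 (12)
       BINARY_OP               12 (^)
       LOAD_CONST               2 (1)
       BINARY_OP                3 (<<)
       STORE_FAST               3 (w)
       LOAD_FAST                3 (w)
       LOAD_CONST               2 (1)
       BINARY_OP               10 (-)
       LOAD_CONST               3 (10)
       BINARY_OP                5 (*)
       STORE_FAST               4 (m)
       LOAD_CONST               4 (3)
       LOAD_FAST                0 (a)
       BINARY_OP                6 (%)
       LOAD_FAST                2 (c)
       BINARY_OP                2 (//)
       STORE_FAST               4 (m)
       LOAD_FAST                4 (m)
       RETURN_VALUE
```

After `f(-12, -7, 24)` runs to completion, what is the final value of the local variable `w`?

-22

LOAD_FAST b → push -7. Stack: [-7]
LOAD_CONST → push 12. Stack: [-7, 12]
BINARY_OP ^ → -7 ^ 12 = -11. Stack: [-11]
LOAD_CONST → push 1. Stack: [-11, 1]
BINARY_OP << → -11 << 1 = -22. Stack: [-22]
STORE_FAST w → w=-22. Stack: []
LOAD_FAST w → push -22. Stack: [-22]
LOAD_CONST → push 1. Stack: [-22, 1]
BINARY_OP - → -22 - 1 = -23. Stack: [-23]
LOAD_CONST → push 10. Stack: [-23, 10]
BINARY_OP * → -23 * 10 = -230. Stack: [-230]
STORE_FAST m → m=-230. Stack: []
LOAD_CONST → push 3. Stack: [3]
LOAD_FAST a → push -12. Stack: [3, -12]
BINARY_OP % → 3 % -12 = -9. Stack: [-9]
LOAD_FAST c → push 24. Stack: [-9, 24]
BINARY_OP // → -9 // 24 = -1. Stack: [-1]
STORE_FAST m → m=-1. Stack: []
LOAD_FAST m → push -1. Stack: [-1]
RETURN_VALUE → return -1.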